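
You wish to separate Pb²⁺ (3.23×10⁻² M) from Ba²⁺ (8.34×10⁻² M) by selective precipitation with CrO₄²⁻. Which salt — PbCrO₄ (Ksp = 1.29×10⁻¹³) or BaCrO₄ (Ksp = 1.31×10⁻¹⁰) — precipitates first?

The threshold for precipitation is Q = Ksp.
For PbCrO₄: [CrO₄²⁻] = (Ksp/[Pb²⁺]) = 3.99×10⁻¹² M
For BaCrO₄: [CrO₄²⁻] = (Ksp/[Ba²⁺]) = 1.57×10⁻⁹ M
PbCrO₄ requires the lower [CrO₄²⁻], so it precipitates first.

PbCrO₄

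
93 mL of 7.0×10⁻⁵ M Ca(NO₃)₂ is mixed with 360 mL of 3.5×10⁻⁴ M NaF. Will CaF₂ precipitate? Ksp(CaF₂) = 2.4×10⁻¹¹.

After mixing, V = 93 mL + 360 mL = 453 mL.
[Ca²⁺] = (7.0×10⁻⁵)(93)/453 = 1.4×10⁻⁵ M
[F⁻] = (3.5×10⁻⁴)(360)/453 = 2.8×10⁻⁴ M
Q = [Ca²⁺][F⁻]^2 = 1.1×10⁻¹²
Since Q (1.1×10⁻¹²) is less than Ksp (2.4×10⁻¹¹), no CaF₂ precipitates.

No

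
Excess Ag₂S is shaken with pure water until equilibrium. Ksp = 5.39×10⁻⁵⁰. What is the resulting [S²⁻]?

Ag₂S(s) ⇌ 2 Ag⁺(aq) + S²⁻(aq)
For each mole of Ag₂S that dissolves per liter, [Ag⁺] = 2s and [S²⁻] = s; let s denote this solubility.
Ksp = [Ag⁺]^2[S²⁻] = (2s)^2 · s = 4s^3 = 5.39×10⁻⁵⁰
s = 2.38×10⁻¹⁷ M
[S²⁻] = s = 2.38×10⁻¹⁷ M

2.38×10⁻¹⁷ M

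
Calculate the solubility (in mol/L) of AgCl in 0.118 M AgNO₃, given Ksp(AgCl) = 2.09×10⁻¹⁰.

1.77×10⁻⁹ M

AgCl(s) ⇌ Ag⁺(aq) + Cl⁻(aq)
Ag⁺ is already present at 0.118 M. If s mol/L of AgCl dissolves, [Cl⁻] = s while [Ag⁺] ≈ 0.118 M.
Ksp = [Ag⁺][Cl⁻] = (0.118)s
s = 2.09×10⁻¹⁰ / (0.118) = 1.77×10⁻⁹
s = 1.77×10⁻⁹ M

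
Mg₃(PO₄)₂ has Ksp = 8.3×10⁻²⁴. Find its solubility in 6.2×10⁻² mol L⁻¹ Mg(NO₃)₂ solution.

Mg₃(PO₄)₂(s) ⇌ 3 Mg²⁺(aq) + 2 PO₄³⁻(aq)
Let s be the solubility of Mg₃(PO₄)₂ here. The common ion gives [Mg²⁺] ≈ 6.2×10⁻² mol L⁻¹, and [PO₄³⁻] = 2s.
Ksp = [Mg²⁺]^3[PO₄³⁻]^2 = (6.2×10⁻²)^3(2s)^2
(2s)^2 = 8.3×10⁻²⁴ / (6.2×10⁻²)^3 = 3.5×10⁻²⁰
s = 9.3×10⁻¹¹ mol L⁻¹

9.3×10⁻¹¹ M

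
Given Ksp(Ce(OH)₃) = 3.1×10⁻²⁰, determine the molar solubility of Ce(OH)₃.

Ce(OH)₃(s) ⇌ Ce³⁺(aq) + 3 OH⁻(aq)
Call the molar solubility s, so that [Ce³⁺] = s and [OH⁻] = 3s.
Ksp = [Ce³⁺][OH⁻]^3 = s · (3s)^3 = 27s^4
27s^4 = 3.1×10⁻²⁰  ⇒  s^4 = 1.1×10⁻²¹
s = (1.1×10⁻²¹)^(1/4) = 5.8×10⁻⁶ M

5.8×10⁻⁶ M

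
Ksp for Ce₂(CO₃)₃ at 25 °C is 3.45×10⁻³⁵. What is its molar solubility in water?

Ce₂(CO₃)₃(s) ⇌ 2 Ce³⁺(aq) + 3 CO₃²⁻(aq)
With molar solubility s: [Ce³⁺] = 2s, [CO₃²⁻] = 3s.
Ksp = [Ce³⁺]^2[CO₃²⁻]^3 = (2s)^2 · (3s)^3 = 108s^5
108s^5 = 3.45×10⁻³⁵  ⇒  s^5 = 3.19×10⁻³⁷
Taking the 5th root, s = 5.02×10⁻⁸ mol/L.

5.02×10⁻⁸ M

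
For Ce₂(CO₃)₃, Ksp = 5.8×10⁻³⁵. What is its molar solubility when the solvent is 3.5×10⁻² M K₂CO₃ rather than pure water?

5.8×10⁻¹⁶ M

Ce₂(CO₃)₃(s) ⇌ 2 Ce³⁺(aq) + 3 CO₃²⁻(aq)
With CO₃²⁻ already at 3.5×10⁻² M and s small, take [CO₃²⁻] ≈ 3.5×10⁻² M and [Ce³⁺] = 2s.
Ksp = [Ce³⁺]^2[CO₃²⁻]^3 = (2s)^2(3.5×10⁻²)^3
(2s)^2 = 5.8×10⁻³⁵ / (3.5×10⁻²)^3 = 1.4×10⁻³⁰
s = 5.8×10⁻¹⁶ M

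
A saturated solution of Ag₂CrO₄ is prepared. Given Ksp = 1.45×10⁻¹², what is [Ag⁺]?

Ag₂CrO₄(s) ⇌ 2 Ag⁺(aq) + CrO₄²⁻(aq)
With molar solubility s: [Ag⁺] = 2s, [CrO₄²⁻] = s.
Ksp = [Ag⁺]^2[CrO₄²⁻] = (2s)^2 · s = 4s^3 = 1.45×10⁻¹²
s = 7.13×10⁻⁵ mol/L
[Ag⁺] = 2s = 1.43×10⁻⁴ mol/L

1.43×10⁻⁴ M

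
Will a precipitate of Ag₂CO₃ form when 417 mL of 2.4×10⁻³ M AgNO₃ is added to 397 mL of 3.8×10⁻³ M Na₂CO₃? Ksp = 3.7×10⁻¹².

The combined volume is 814 mL.
[Ag⁺] = (2.4×10⁻³)(417)/814 = 1.2×10⁻³ M
[CO₃²⁻] = (3.8×10⁻³)(397)/814 = 1.9×10⁻³ M
Q = [Ag⁺]^2[CO₃²⁻] = 2.8×10⁻⁹
Q = 2.8×10⁻⁹ > Ksp = 3.7×10⁻¹², so the solution is supersaturated and Ag₂CO₃ precipitates.

Yes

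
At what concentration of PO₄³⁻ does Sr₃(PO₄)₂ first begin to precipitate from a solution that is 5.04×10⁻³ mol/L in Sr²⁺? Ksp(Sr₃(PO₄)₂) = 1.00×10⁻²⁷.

Precipitation begins when Q = Ksp.
Sr₃(PO₄)₂(s) ⇌ 3 Sr²⁺(aq) + 2 PO₄³⁻(aq)
Ksp = [Sr²⁺]^3[PO₄³⁻]^2 = [PO₄³⁻]^2(5.04×10⁻³)^3
[PO₄³⁻]^2 = 1.00×10⁻²⁷ / (5.04×10⁻³)^3 = 7.81×10⁻²¹
[PO₄³⁻] = 8.84×10⁻¹¹ mol/L

8.84×10⁻¹¹ M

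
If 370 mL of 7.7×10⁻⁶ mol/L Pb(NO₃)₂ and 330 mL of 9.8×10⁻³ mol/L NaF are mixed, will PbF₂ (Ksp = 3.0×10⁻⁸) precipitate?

After mixing, V = 370 mL + 330 mL = 700 mL.
[Pb²⁺] = (7.7×10⁻⁶)(370)/700 = 4.1×10⁻⁶ mol/L
[F⁻] = (9.8×10⁻³)(330)/700 = 4.6×10⁻³ mol/L
Q = [Pb²⁺][F⁻]^2 = 8.7×10⁻¹¹
Q < Ksp (8.7×10⁻¹¹ vs 3.0×10⁻⁸); the solution remains unsaturated and no precipitate forms.

No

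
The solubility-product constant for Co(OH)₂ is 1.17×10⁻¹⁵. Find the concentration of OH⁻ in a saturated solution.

Co(OH)₂(s) ⇌ Co²⁺(aq) + 2 OH⁻(aq)
Call the molar solubility s, so that [Co²⁺] = s and [OH⁻] = 2s.
Ksp = [Co²⁺][OH⁻]^2 = s · (2s)^2 = 4s^3 = 1.17×10⁻¹⁵
s = 6.64×10⁻⁶ M
[OH⁻] = 2s = 1.33×10⁻⁵ M

1.33×10⁻⁵ M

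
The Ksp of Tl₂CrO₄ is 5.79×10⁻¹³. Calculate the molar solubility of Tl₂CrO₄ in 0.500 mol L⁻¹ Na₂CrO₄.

Tl₂CrO₄(s) ⇌ 2 Tl⁺(aq) + CrO₄²⁻(aq)
With CrO₄²⁻ already at 0.500 mol L⁻¹ and s small, take [CrO₄²⁻] ≈ 0.500 mol L⁻¹ and [Tl⁺] = 2s.
Ksp = [Tl⁺]^2[CrO₄²⁻] = (2s)^2(0.500)
(2s)^2 = 5.79×10⁻¹³ / (0.500) = 1.16×10⁻¹²
s = 5.38×10⁻⁷ mol L⁻¹

5.38×10⁻⁷ M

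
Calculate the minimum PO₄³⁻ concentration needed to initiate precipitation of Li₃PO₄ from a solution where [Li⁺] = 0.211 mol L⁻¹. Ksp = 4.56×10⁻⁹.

Precipitation of each salt begins when its ion product equals Ksp.
Li₃PO₄(s) ⇌ 3 Li⁺(aq) + PO₄³⁻(aq)
Ksp = [Li⁺]^3[PO₄³⁻] = [PO₄³⁻](0.211)^3
[PO₄³⁻] = 4.56×10⁻⁹ / (0.211)^3 = 4.85×10⁻⁷
[PO₄³⁻] = 4.85×10⁻⁷ mol L⁻¹

4.85×10⁻⁷ M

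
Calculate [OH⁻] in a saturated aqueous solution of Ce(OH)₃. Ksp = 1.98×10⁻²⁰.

Ce(OH)₃(s) ⇌ Ce³⁺(aq) + 3 OH⁻(aq)
For each mole of Ce(OH)₃ that dissolves per liter, [Ce³⁺] = s and [OH⁻] = 3s; let s denote this solubility.
Ksp = [Ce³⁺][OH⁻]^3 = s · (3s)^3 = 27s^4 = 1.98×10⁻²⁰
s = 5.20×10⁻⁶ mol L⁻¹
[OH⁻] = 3s = 1.56×10⁻⁵ mol L⁻¹

1.56×10⁻⁵ M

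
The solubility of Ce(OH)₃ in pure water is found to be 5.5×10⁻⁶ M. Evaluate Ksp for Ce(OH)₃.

Ksp = 2.5×10⁻²⁰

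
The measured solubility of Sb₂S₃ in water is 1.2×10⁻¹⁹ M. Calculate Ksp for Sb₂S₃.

Ksp = 2.7×10⁻⁹³

Sb₂S₃(s) ⇌ 2 Sb³⁺(aq) + 3 S²⁻(aq)
With molar solubility s: [Sb³⁺] = 2s, [S²⁻] = 3s.
Ksp = [Sb³⁺]^2[S²⁻]^3 = (2s)^2 · (3s)^3 = 108s^5
Ksp = 108 × (1.2×10⁻¹⁹)^5 = 2.7×10⁻⁹³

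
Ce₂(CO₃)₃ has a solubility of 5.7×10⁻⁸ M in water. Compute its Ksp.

Ce₂(CO₃)₃(s) ⇌ 2 Ce³⁺(aq) + 3 CO₃²⁻(aq)
With molar solubility s: [Ce³⁺] = 2s, [CO₃²⁻] = 3s.
Ksp = [Ce³⁺]^2[CO₃²⁻]^3 = (2s)^2 · (3s)^3 = 108s^5
Ksp = 108 × (5.7×10⁻⁸)^5 = 6.5×10⁻³⁵

Ksp = 6.5×10⁻³⁵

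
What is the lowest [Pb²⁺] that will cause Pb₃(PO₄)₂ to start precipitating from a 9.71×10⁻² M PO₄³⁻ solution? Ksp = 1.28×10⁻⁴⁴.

1.11×10⁻¹⁴ M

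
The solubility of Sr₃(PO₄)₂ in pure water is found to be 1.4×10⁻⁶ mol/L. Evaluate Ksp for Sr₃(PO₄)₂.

Ksp = 5.8×10⁻²⁸

Sr₃(PO₄)₂(s) ⇌ 3 Sr²⁺(aq) + 2 PO₄³⁻(aq)
For each mole of Sr₃(PO₄)₂ that dissolves per liter, [Sr²⁺] = 3s and [PO₄³⁻] = 2s; let s denote this solubility.
Ksp = [Sr²⁺]^3[PO₄³⁻]^2 = (3s)^3 · (2s)^2 = 108s^5
Ksp = 108 × (1.4×10⁻⁶)^5 = 5.8×10⁻²⁸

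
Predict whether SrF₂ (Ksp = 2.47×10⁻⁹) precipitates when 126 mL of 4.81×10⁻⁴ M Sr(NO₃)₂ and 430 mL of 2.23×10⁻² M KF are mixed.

Yes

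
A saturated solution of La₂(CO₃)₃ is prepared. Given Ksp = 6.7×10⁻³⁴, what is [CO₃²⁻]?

La₂(CO₃)₃(s) ⇌ 2 La³⁺(aq) + 3 CO₃²⁻(aq)
If s mol/L of La₂(CO₃)₃ dissolves, [La³⁺] = 2s and [CO₃²⁻] = 3s.
Ksp = [La³⁺]^2[CO₃²⁻]^3 = (2s)^2 · (3s)^3 = 108s^5 = 6.7×10⁻³⁴
s = 9.1×10⁻⁸ M
[CO₃²⁻] = 3s = 2.7×10⁻⁷ M

2.7×10⁻⁷ M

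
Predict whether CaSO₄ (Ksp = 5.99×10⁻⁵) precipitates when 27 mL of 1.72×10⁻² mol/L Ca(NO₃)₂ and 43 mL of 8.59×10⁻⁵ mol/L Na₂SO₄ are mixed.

Total volume after mixing = 27 + 43 = 70 mL.
[Ca²⁺] = (1.72×10⁻²)(27)/70 = 6.63×10⁻³ mol/L
[SO₄²⁻] = (8.59×10⁻⁵)(43)/70 = 5.28×10⁻⁵ mol/L
Q = [Ca²⁺][SO₄²⁻] = 3.50×10⁻⁷
Q < Ksp (3.50×10⁻⁷ vs 5.99×10⁻⁵); the solution remains unsaturated and no precipitate forms.

No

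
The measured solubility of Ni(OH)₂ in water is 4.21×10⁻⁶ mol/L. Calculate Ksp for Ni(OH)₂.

Ksp = 2.98×10⁻¹⁶

Ni(OH)₂(s) ⇌ Ni²⁺(aq) + 2 OH⁻(aq)
With molar solubility s: [Ni²⁺] = s, [OH⁻] = 2s.
Ksp = [Ni²⁺][OH⁻]^2 = s · (2s)^2 = 4s^3
Ksp = 4 × (4.21×10⁻⁶)^3 = 2.98×10⁻¹⁶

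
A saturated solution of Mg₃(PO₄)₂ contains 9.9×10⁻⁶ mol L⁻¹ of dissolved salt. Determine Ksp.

Ksp = 1.0×10⁻²³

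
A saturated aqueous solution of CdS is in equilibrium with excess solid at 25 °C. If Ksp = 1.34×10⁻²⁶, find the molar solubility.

1.16×10⁻¹³ M

CdS(s) ⇌ Cd²⁺(aq) + S²⁻(aq)
If s mol/L of CdS dissolves, [Cd²⁺] = s and [S²⁻] = s.
Ksp = [Cd²⁺][S²⁻] = s · s = s^2
s^2 = 1.34×10⁻²⁶
s = 1.16×10⁻¹³ mol L⁻¹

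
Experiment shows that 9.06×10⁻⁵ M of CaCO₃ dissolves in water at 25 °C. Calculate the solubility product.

CaCO₃(s) ⇌ Ca²⁺(aq) + CO₃²⁻(aq)
With molar solubility s: [Ca²⁺] = s, [CO₃²⁻] = s.
Ksp = [Ca²⁺][CO₃²⁻] = s · s = s^2
Ksp = (9.06×10⁻⁵)^2 = 8.21×10⁻⁹

Ksp = 8.21×10⁻⁹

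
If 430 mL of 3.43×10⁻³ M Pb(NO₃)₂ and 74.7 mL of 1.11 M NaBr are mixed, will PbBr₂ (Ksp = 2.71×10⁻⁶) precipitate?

Yes

After mixing, V = 430 mL + 74.7 mL = 504.7 mL.
[Pb²⁺] = (3.43×10⁻³)(430)/504.7 = 2.92×10⁻³ M
[Br⁻] = (1.11)(74.7)/504.7 = 0.164 M
Q = [Pb²⁺][Br⁻]^2 = 7.89×10⁻⁵
Q = 7.89×10⁻⁵ > Ksp = 2.71×10⁻⁶, so the solution is supersaturated and PbBr₂ precipitates.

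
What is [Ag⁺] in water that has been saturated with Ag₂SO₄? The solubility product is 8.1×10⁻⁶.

2.5×10⁻² M

Ag₂SO₄(s) ⇌ 2 Ag⁺(aq) + SO₄²⁻(aq)
Let s be the molar solubility. Then [Ag⁺] = 2s and [SO₄²⁻] = s.
Ksp = [Ag⁺]^2[SO₄²⁻] = (2s)^2 · s = 4s^3 = 8.1×10⁻⁶
s = 1.3×10⁻² mol L⁻¹
[Ag⁺] = 2s = 2.5×10⁻² mol L⁻¹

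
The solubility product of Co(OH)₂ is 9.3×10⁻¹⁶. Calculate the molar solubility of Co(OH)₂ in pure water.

Co(OH)₂(s) ⇌ Co²⁺(aq) + 2 OH⁻(aq)
Call the molar solubility s, so that [Co²⁺] = s and [OH⁻] = 2s.
Ksp = [Co²⁺][OH⁻]^2 = s · (2s)^2 = 4s^3
4s^3 = 9.3×10⁻¹⁶  ⇒  s^3 = 2.3×10⁻¹⁶
s = 6.1×10⁻⁶ M

6.1×10⁻⁶ M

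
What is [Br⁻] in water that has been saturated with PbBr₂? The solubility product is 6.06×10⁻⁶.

PbBr₂(s) ⇌ Pb²⁺(aq) + 2 Br⁻(aq)
If s mol/L of PbBr₂ dissolves, [Pb²⁺] = s and [Br⁻] = 2s.
Ksp = [Pb²⁺][Br⁻]^2 = s · (2s)^2 = 4s^3 = 6.06×10⁻⁶
s = 1.15×10⁻² mol L⁻¹
[Br⁻] = 2s = 2.30×10⁻² mol L⁻¹

2.30×10⁻² M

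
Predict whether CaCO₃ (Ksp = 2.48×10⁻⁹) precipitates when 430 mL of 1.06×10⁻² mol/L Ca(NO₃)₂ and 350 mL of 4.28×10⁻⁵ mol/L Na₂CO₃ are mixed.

After mixing, V = 430 mL + 350 mL = 780 mL.
[Ca²⁺] = (1.06×10⁻²)(430)/780 = 5.84×10⁻³ mol/L
[CO₃²⁻] = (4.28×10⁻⁵)(350)/780 = 1.92×10⁻⁵ mol/L
Q = [Ca²⁺][CO₃²⁻] = 1.12×10⁻⁷
Since Q (1.12×10⁻⁷) exceeds Ksp (2.48×10⁻⁹), CaCO₃ will precipitate.

Yes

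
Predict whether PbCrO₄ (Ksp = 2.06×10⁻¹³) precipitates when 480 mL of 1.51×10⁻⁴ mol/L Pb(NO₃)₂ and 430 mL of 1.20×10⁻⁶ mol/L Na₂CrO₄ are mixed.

Yes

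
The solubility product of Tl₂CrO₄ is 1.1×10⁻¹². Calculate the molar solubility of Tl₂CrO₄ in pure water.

Tl₂CrO₄(s) ⇌ 2 Tl⁺(aq) + CrO₄²⁻(aq)
If s mol/L of Tl₂CrO₄ dissolves, [Tl⁺] = 2s and [CrO₄²⁻] = s.
Ksp = [Tl⁺]^2[CrO₄²⁻] = (2s)^2 · s = 4s^3
4s^3 = 1.1×10⁻¹²  ⇒  s^3 = 2.8×10⁻¹³
s = 6.5×10⁻⁵ mol L⁻¹

6.5×10⁻⁵ M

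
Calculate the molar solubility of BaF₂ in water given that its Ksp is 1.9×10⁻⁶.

BaF₂(s) ⇌ Ba²⁺(aq) + 2 F⁻(aq)
Let s be the molar solubility. Then [Ba²⁺] = s and [F⁻] = 2s.
Ksp = [Ba²⁺][F⁻]^2 = s · (2s)^2 = 4s^3
4s^3 = 1.9×10⁻⁶  ⇒  s^3 = 4.8×10⁻⁷
Taking the 3rd root, s = 7.8×10⁻³ mol/L.

7.8×10⁻³ M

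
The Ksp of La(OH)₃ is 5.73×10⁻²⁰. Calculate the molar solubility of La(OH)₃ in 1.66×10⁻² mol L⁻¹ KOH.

La(OH)₃(s) ⇌ La³⁺(aq) + 3 OH⁻(aq)
The solution already contains OH⁻ at 1.66×10⁻² mol L⁻¹. Let s be the molar solubility of La(OH)₃.
[OH⁻] ≈ 1.66×10⁻² mol L⁻¹ (common ion dominates); [La³⁺] = s.
Ksp = [La³⁺][OH⁻]^3 = s(1.66×10⁻²)^3
s = 5.73×10⁻²⁰ / (1.66×10⁻²)^3 = 1.25×10⁻¹⁴
s = 1.25×10⁻¹⁴ mol L⁻¹

1.25×10⁻¹⁴ M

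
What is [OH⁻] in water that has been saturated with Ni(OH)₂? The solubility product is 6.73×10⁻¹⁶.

1.10×10⁻⁵ M

Ni(OH)₂(s) ⇌ Ni²⁺(aq) + 2 OH⁻(aq)
Call the molar solubility s, so that [Ni²⁺] = s and [OH⁻] = 2s.
Ksp = [Ni²⁺][OH⁻]^2 = s · (2s)^2 = 4s^3 = 6.73×10⁻¹⁶
s = 5.52×10⁻⁶ M
[OH⁻] = 2s = 1.10×10⁻⁵ M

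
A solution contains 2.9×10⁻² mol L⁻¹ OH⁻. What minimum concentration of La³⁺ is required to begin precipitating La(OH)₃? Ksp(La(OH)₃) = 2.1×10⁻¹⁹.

The threshold for precipitation is Q = Ksp.
La(OH)₃(s) ⇌ La³⁺(aq) + 3 OH⁻(aq)
Ksp = [La³⁺][OH⁻]^3 = [La³⁺](2.9×10⁻²)^3
[La³⁺] = 2.1×10⁻¹⁹ / (2.9×10⁻²)^3 = 8.6×10⁻¹⁵
[La³⁺] = 8.6×10⁻¹⁵ mol L⁻¹

8.6×10⁻¹⁵ M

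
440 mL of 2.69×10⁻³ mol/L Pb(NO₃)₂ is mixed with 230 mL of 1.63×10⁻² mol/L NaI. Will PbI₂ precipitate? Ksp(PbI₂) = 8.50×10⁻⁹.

After mixing, V = 440 mL + 230 mL = 670 mL.
[Pb²⁺] = (2.69×10⁻³)(440)/670 = 1.77×10⁻³ mol/L
[I⁻] = (1.63×10⁻²)(230)/670 = 5.60×10⁻³ mol/L
Q = [Pb²⁺][I⁻]^2 = 5.53×10⁻⁸
Because Q > Ksp (5.53×10⁻⁸ vs 8.50×10⁻⁹), a precipitate of PbI₂ forms.

Yes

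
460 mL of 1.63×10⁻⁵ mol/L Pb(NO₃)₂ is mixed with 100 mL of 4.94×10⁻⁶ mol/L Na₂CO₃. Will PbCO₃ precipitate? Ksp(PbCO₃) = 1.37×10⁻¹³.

Yes

The combined volume is 560 mL.
[Pb²⁺] = (1.63×10⁻⁵)(460)/560 = 1.34×10⁻⁵ mol/L
[CO₃²⁻] = (4.94×10⁻⁶)(100)/560 = 8.82×10⁻⁷ mol/L
Q = [Pb²⁺][CO₃²⁻] = 1.18×10⁻¹¹
Q = 1.18×10⁻¹¹ > Ksp = 1.37×10⁻¹³, so the solution is supersaturated and PbCO₃ precipitates.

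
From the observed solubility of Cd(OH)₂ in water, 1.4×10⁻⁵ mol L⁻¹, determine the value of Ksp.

Ksp = 1.1×10⁻¹⁴

Cd(OH)₂(s) ⇌ Cd²⁺(aq) + 2 OH⁻(aq)
Call the molar solubility s, so that [Cd²⁺] = s and [OH⁻] = 2s.
Ksp = [Cd²⁺][OH⁻]^2 = s · (2s)^2 = 4s^3
Ksp = 4 × (1.4×10⁻⁵)^3 = 1.1×10⁻¹⁴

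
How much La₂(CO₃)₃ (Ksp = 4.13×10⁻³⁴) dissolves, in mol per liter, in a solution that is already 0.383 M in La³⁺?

4.71×10⁻¹² M

La₂(CO₃)₃(s) ⇌ 2 La³⁺(aq) + 3 CO₃²⁻(aq)
The solution already contains La³⁺ at 0.383 M. Let s be the molar solubility of La₂(CO₃)₃.
[La³⁺] ≈ 0.383 M (common ion dominates); [CO₃²⁻] = 3s.
Ksp = [La³⁺]^2[CO₃²⁻]^3 = (0.383)^2(3s)^3
(3s)^3 = 4.13×10⁻³⁴ / (0.383)^2 = 2.82×10⁻³³
s = 4.71×10⁻¹² M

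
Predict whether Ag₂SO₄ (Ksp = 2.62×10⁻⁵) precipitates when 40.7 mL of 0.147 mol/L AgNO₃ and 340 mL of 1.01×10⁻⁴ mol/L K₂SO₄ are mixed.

No

The combined volume is 380.7 mL.
[Ag⁺] = (0.147)(40.7)/380.7 = 1.57×10⁻² mol/L
[SO₄²⁻] = (1.01×10⁻⁴)(340)/380.7 = 9.02×10⁻⁵ mol/L
Q = [Ag⁺]^2[SO₄²⁻] = 2.23×10⁻⁸
Since Q (2.23×10⁻⁸) is less than Ksp (2.62×10⁻⁵), no Ag₂SO₄ precipitates.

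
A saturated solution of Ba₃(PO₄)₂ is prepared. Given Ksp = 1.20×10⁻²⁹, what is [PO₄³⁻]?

Ba₃(PO₄)₂(s) ⇌ 3 Ba²⁺(aq) + 2 PO₄³⁻(aq)
With molar solubility s: [Ba²⁺] = 3s, [PO₄³⁻] = 2s.
Ksp = [Ba²⁺]^3[PO₄³⁻]^2 = (3s)^3 · (2s)^2 = 108s^5 = 1.20×10⁻²⁹
s = 6.44×10⁻⁷ M
[PO₄³⁻] = 2s = 1.29×10⁻⁶ M

1.29×10⁻⁶ M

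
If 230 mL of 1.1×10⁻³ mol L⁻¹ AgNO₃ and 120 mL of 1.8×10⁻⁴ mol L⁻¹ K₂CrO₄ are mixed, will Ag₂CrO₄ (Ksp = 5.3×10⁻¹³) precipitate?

Yes

The combined volume is 350 mL.
[Ag⁺] = (1.1×10⁻³)(230)/350 = 7.2×10⁻⁴ mol L⁻¹
[CrO₄²⁻] = (1.8×10⁻⁴)(120)/350 = 6.2×10⁻⁵ mol L⁻¹
Q = [Ag⁺]^2[CrO₄²⁻] = 3.2×10⁻¹¹
Because Q > Ksp (3.2×10⁻¹¹ vs 5.3×10⁻¹³), a precipitate of Ag₂CrO₄ forms.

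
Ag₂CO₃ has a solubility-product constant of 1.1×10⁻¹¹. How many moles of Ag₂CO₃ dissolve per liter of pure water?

1.4×10⁻⁴ M

Ag₂CO₃(s) ⇌ 2 Ag⁺(aq) + CO₃²⁻(aq)
Call the molar solubility s, so that [Ag⁺] = 2s and [CO₃²⁻] = s.
Ksp = [Ag⁺]^2[CO₃²⁻] = (2s)^2 · s = 4s^3
4s^3 = 1.1×10⁻¹¹  ⇒  s^3 = 2.8×10⁻¹²
Taking the 3rd root, s = 1.4×10⁻⁴ M.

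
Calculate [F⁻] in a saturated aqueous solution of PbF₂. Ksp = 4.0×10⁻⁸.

4.3×10⁻³ M

PbF₂(s) ⇌ Pb²⁺(aq) + 2 F⁻(aq)
For each mole of PbF₂ that dissolves per liter, [Pb²⁺] = s and [F⁻] = 2s; let s denote this solubility.
Ksp = [Pb²⁺][F⁻]^2 = s · (2s)^2 = 4s^3 = 4.0×10⁻⁸
s = 2.2×10⁻³ mol/L
[F⁻] = 2s = 4.3×10⁻³ mol/L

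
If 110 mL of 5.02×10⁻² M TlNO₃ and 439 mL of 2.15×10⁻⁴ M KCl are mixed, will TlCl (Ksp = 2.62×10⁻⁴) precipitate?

The combined volume is 549 mL.
[Tl⁺] = (5.02×10⁻²)(110)/549 = 1.01×10⁻² M
[Cl⁻] = (2.15×10⁻⁴)(439)/549 = 1.72×10⁻⁴ M
Q = [Tl⁺][Cl⁻] = 1.73×10⁻⁶
Q < Ksp (1.73×10⁻⁶ vs 2.62×10⁻⁴); the solution remains unsaturated and no precipitate forms.

No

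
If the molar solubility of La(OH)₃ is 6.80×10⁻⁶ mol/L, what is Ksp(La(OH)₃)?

La(OH)₃(s) ⇌ La³⁺(aq) + 3 OH⁻(aq)
Let s be the molar solubility. Then [La³⁺] = s and [OH⁻] = 3s.
Ksp = [La³⁺][OH⁻]^3 = s · (3s)^3 = 27s^4
Ksp = 27 × (6.80×10⁻⁶)^4 = 5.77×10⁻²⁰

Ksp = 5.77×10⁻²⁰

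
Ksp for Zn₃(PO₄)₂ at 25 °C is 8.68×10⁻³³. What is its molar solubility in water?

Zn₃(PO₄)₂(s) ⇌ 3 Zn²⁺(aq) + 2 PO₄³⁻(aq)
With molar solubility s: [Zn²⁺] = 3s, [PO₄³⁻] = 2s.
Ksp = [Zn²⁺]^3[PO₄³⁻]^2 = (3s)^3 · (2s)^2 = 108s^5
108s^5 = 8.68×10⁻³³  ⇒  s^5 = 8.04×10⁻³⁵
Taking the 5th root, s = 1.52×10⁻⁷ mol L⁻¹.

1.52×10⁻⁷ M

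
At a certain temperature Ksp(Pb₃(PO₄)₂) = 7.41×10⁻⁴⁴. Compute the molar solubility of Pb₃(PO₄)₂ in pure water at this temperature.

9.27×10⁻¹⁰ M

Pb₃(PO₄)₂(s) ⇌ 3 Pb²⁺(aq) + 2 PO₄³⁻(aq)
Let s be the molar solubility. Then [Pb²⁺] = 3s and [PO₄³⁻] = 2s.
Ksp = [Pb²⁺]^3[PO₄³⁻]^2 = (3s)^3 · (2s)^2 = 108s^5
108s^5 = 7.41×10⁻⁴⁴  ⇒  s^5 = 6.86×10⁻⁴⁶
s = (6.86×10⁻⁴⁶)^(1/5) = 9.27×10⁻¹⁰ mol/L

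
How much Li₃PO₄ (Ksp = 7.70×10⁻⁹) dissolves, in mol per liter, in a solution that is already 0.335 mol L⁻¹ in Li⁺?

Li₃PO₄(s) ⇌ 3 Li⁺(aq) + PO₄³⁻(aq)
The solution already contains Li⁺ at 0.335 mol L⁻¹. Let s be the molar solubility of Li₃PO₄.
[Li⁺] ≈ 0.335 mol L⁻¹ (common ion dominates); [PO₄³⁻] = s.
Ksp = [Li⁺]^3[PO₄³⁻] = (0.335)^3s
s = 7.70×10⁻⁹ / (0.335)^3 = 2.05×10⁻⁷
s = 2.05×10⁻⁷ mol L⁻¹

2.05×10⁻⁷ M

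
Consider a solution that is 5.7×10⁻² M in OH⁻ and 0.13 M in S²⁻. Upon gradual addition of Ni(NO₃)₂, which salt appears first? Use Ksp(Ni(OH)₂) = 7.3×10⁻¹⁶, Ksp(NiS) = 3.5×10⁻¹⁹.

NiS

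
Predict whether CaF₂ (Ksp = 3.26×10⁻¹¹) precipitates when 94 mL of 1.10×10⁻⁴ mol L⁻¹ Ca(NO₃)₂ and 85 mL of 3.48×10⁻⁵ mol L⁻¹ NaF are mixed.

No

Total volume after mixing = 94 + 85 = 179 mL.
[Ca²⁺] = (1.10×10⁻⁴)(94)/179 = 5.78×10⁻⁵ mol L⁻¹
[F⁻] = (3.48×10⁻⁵)(85)/179 = 1.65×10⁻⁵ mol L⁻¹
Q = [Ca²⁺][F⁻]^2 = 1.58×10⁻¹⁴
Q = 1.58×10⁻¹⁴ < Ksp = 3.26×10⁻¹¹, so the solution is unsaturated and no precipitate forms.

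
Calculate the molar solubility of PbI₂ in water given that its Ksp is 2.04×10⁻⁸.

1.72×10⁻³ M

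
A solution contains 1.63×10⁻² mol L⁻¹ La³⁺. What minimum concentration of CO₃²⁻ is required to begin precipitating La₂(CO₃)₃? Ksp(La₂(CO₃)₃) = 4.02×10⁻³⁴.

1.15×10⁻¹⁰ M

Precipitation of each salt begins when its ion product equals Ksp.
La₂(CO₃)₃(s) ⇌ 2 La³⁺(aq) + 3 CO₃²⁻(aq)
Ksp = [La³⁺]^2[CO₃²⁻]^3 = [CO₃²⁻]^3(1.63×10⁻²)^2
[CO₃²⁻]^3 = 4.02×10⁻³⁴ / (1.63×10⁻²)^2 = 1.51×10⁻³⁰
[CO₃²⁻] = 1.15×10⁻¹⁰ mol L⁻¹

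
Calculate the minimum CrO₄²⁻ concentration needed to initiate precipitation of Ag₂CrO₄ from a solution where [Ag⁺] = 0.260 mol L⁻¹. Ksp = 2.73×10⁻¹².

4.04×10⁻¹¹ M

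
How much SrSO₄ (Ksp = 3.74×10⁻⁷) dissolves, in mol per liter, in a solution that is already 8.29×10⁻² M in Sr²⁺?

SrSO₄(s) ⇌ Sr²⁺(aq) + SO₄²⁻(aq)
Let s be the solubility of SrSO₄ here. The common ion gives [Sr²⁺] ≈ 8.29×10⁻² M, and [SO₄²⁻] = s.
Ksp = [Sr²⁺][SO₄²⁻] = (8.29×10⁻²)s
s = 3.74×10⁻⁷ / (8.29×10⁻²) = 4.51×10⁻⁶
s = 4.51×10⁻⁶ M

4.51×10⁻⁶ M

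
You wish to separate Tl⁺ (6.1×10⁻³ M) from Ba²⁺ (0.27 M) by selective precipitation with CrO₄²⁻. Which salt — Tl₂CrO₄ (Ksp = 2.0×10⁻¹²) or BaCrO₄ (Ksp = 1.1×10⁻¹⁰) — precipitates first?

Precipitation begins when Q = Ksp.
For Tl₂CrO₄: [CrO₄²⁻] = (Ksp/[Tl⁺]^2) = 5.4×10⁻⁸ M
For BaCrO₄: [CrO₄²⁻] = (Ksp/[Ba²⁺]) = 4.1×10⁻¹⁰ M
Since BaCrO₄ needs less CrO₄²⁻ to reach saturation, it precipitates first.

BaCrO₄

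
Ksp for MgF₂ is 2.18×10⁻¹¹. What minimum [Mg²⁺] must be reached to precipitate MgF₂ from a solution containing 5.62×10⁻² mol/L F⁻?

6.90×10⁻⁹ M

The threshold for precipitation is Q = Ksp.
MgF₂(s) ⇌ Mg²⁺(aq) + 2 F⁻(aq)
Ksp = [Mg²⁺][F⁻]^2 = [Mg²⁺](5.62×10⁻²)^2
[Mg²⁺] = 2.18×10⁻¹¹ / (5.62×10⁻²)^2 = 6.90×10⁻⁹
[Mg²⁺] = 6.90×10⁻⁹ mol/L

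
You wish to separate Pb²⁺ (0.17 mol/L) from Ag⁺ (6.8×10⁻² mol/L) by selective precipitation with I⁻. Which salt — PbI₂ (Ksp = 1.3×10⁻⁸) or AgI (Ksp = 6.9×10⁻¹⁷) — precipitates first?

AgI

The threshold for precipitation is Q = Ksp.
For PbI₂: [I⁻] = (Ksp/[Pb²⁺])^(1/2) = 2.8×10⁻⁴ mol/L
For AgI: [I⁻] = (Ksp/[Ag⁺]) = 1.0×10⁻¹⁵ mol/L
The smaller threshold [I⁻] is reached first, so AgI precipitates first.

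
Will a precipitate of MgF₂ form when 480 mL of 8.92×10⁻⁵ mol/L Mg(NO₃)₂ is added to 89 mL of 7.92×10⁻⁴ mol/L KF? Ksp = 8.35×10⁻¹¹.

No

Total volume after mixing = 480 + 89 = 569 mL.
[Mg²⁺] = (8.92×10⁻⁵)(480)/569 = 7.52×10⁻⁵ mol/L
[F⁻] = (7.92×10⁻⁴)(89)/569 = 1.24×10⁻⁴ mol/L
Q = [Mg²⁺][F⁻]^2 = 1.15×10⁻¹²
Q = 1.15×10⁻¹² < Ksp = 8.35×10⁻¹¹, so the solution is unsaturated and no precipitate forms.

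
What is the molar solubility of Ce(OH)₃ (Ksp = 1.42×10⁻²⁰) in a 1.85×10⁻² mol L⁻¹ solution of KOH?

Ce(OH)₃(s) ⇌ Ce³⁺(aq) + 3 OH⁻(aq)
Let s be the solubility of Ce(OH)₃ here. The common ion gives [OH⁻] ≈ 1.85×10⁻² mol L⁻¹, and [Ce³⁺] = s.
Ksp = [Ce³⁺][OH⁻]^3 = s(1.85×10⁻²)^3
s = 1.42×10⁻²⁰ / (1.85×10⁻²)^3 = 2.24×10⁻¹⁵
s = 2.24×10⁻¹⁵ mol L⁻¹

2.24×10⁻¹⁵ M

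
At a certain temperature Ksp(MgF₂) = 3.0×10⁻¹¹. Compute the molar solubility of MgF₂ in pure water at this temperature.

2.0×10⁻⁴ M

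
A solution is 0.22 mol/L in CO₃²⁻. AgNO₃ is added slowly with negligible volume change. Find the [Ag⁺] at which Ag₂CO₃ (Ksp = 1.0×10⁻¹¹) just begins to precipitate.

6.7×10⁻⁶ M

Each salt precipitates once Q = Ksp for that salt.
Ag₂CO₃(s) ⇌ 2 Ag⁺(aq) + CO₃²⁻(aq)
Ksp = [Ag⁺]^2[CO₃²⁻] = [Ag⁺]^2(0.22)
[Ag⁺]^2 = 1.0×10⁻¹¹ / (0.22) = 4.5×10⁻¹¹
[Ag⁺] = 6.7×10⁻⁶ mol/L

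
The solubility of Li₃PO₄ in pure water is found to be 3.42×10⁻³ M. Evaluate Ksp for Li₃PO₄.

Ksp = 3.69×10⁻⁹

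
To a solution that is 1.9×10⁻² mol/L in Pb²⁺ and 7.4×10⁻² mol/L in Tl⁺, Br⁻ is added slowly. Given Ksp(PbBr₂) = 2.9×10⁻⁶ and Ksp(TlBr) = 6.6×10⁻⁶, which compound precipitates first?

The threshold for precipitation is Q = Ksp.
For PbBr₂: [Br⁻] = (Ksp/[Pb²⁺])^(1/2) = 1.2×10⁻² mol/L
For TlBr: [Br⁻] = (Ksp/[Tl⁺]) = 8.9×10⁻⁵ mol/L
Since TlBr needs less Br⁻ to reach saturation, it precipitates first.

TlBr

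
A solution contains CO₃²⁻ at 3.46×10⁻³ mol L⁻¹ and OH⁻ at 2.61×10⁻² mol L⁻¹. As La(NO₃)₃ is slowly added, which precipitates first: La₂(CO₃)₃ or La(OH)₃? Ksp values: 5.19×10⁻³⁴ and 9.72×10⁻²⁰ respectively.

Each salt precipitates once Q = Ksp for that salt.
For La₂(CO₃)₃: [La³⁺] = (Ksp/[CO₃²⁻]^3)^(1/2) = 1.12×10⁻¹³ mol L⁻¹
For La(OH)₃: [La³⁺] = (Ksp/[OH⁻]^3) = 5.47×10⁻¹⁵ mol L⁻¹
Since La(OH)₃ needs less La³⁺ to reach saturation, it precipitates first.

La(OH)₃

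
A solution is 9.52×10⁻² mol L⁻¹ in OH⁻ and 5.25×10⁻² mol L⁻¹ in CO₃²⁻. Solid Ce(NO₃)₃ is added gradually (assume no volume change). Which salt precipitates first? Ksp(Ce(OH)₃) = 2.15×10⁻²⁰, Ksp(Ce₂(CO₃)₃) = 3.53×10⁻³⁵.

Ce(OH)₃

The threshold for precipitation is Q = Ksp.
For Ce(OH)₃: [Ce³⁺] = (Ksp/[OH⁻]^3) = 2.49×10⁻¹⁷ mol L⁻¹
For Ce₂(CO₃)₃: [Ce³⁺] = (Ksp/[CO₃²⁻]^3)^(1/2) = 4.94×10⁻¹⁶ mol L⁻¹
Ce(OH)₃ requires the lower [Ce³⁺], so it precipitates first.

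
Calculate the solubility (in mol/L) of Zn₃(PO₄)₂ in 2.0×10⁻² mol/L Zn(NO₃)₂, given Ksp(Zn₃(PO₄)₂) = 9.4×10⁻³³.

1.7×10⁻¹⁴ M

Zn₃(PO₄)₂(s) ⇌ 3 Zn²⁺(aq) + 2 PO₄³⁻(aq)
The solution already contains Zn²⁺ at 2.0×10⁻² mol/L. Let s be the molar solubility of Zn₃(PO₄)₂.
[Zn²⁺] ≈ 2.0×10⁻² mol/L (common ion dominates); [PO₄³⁻] = 2s.
Ksp = [Zn²⁺]^3[PO₄³⁻]^2 = (2.0×10⁻²)^3(2s)^2
(2s)^2 = 9.4×10⁻³³ / (2.0×10⁻²)^3 = 1.2×10⁻²⁷
s = 1.7×10⁻¹⁴ mol/L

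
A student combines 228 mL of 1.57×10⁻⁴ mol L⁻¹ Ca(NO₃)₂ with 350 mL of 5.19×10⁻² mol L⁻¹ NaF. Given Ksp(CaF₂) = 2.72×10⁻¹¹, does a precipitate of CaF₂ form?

The combined volume is 578 mL.
[Ca²⁺] = (1.57×10⁻⁴)(228)/578 = 6.19×10⁻⁵ mol L⁻¹
[F⁻] = (5.19×10⁻²)(350)/578 = 3.14×10⁻² mol L⁻¹
Q = [Ca²⁺][F⁻]^2 = 6.12×10⁻⁸
Because Q > Ksp (6.12×10⁻⁸ vs 2.72×10⁻¹¹), a precipitate of CaF₂ forms.

Yes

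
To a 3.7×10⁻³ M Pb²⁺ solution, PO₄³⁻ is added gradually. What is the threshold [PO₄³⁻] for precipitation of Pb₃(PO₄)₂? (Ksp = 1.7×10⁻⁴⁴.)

5.8×10⁻¹⁹ M

A salt starts to precipitate once the ion product Q reaches its Ksp.
Pb₃(PO₄)₂(s) ⇌ 3 Pb²⁺(aq) + 2 PO₄³⁻(aq)
Ksp = [Pb²⁺]^3[PO₄³⁻]^2 = [PO₄³⁻]^2(3.7×10⁻³)^3
[PO₄³⁻]^2 = 1.7×10⁻⁴⁴ / (3.7×10⁻³)^3 = 3.4×10⁻³⁷
[PO₄³⁻] = 5.8×10⁻¹⁹ M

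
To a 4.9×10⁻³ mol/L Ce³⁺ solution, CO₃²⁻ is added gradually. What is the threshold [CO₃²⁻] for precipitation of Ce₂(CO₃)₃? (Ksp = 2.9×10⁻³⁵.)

1.1×10⁻¹⁰ M

A salt starts to precipitate once the ion product Q reaches its Ksp.
Ce₂(CO₃)₃(s) ⇌ 2 Ce³⁺(aq) + 3 CO₃²⁻(aq)
Ksp = [Ce³⁺]^2[CO₃²⁻]^3 = [CO₃²⁻]^3(4.9×10⁻³)^2
[CO₃²⁻]^3 = 2.9×10⁻³⁵ / (4.9×10⁻³)^2 = 1.2×10⁻³⁰
[CO₃²⁻] = 1.1×10⁻¹⁰ mol/L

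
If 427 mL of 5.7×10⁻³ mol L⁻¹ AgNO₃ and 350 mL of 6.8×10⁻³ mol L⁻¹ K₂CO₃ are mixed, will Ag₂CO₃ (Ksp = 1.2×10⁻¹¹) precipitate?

The combined volume is 777 mL.
[Ag⁺] = (5.7×10⁻³)(427)/777 = 3.1×10⁻³ mol L⁻¹
[CO₃²⁻] = (6.8×10⁻³)(350)/777 = 3.1×10⁻³ mol L⁻¹
Q = [Ag⁺]^2[CO₃²⁻] = 3.0×10⁻⁸
Since Q (3.0×10⁻⁸) exceeds Ksp (1.2×10⁻¹¹), Ag₂CO₃ will precipitate.

Yes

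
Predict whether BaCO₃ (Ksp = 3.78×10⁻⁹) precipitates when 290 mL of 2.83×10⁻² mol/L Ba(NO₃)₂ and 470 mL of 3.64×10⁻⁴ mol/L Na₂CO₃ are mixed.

Yes

After mixing, V = 290 mL + 470 mL = 760 mL.
[Ba²⁺] = (2.83×10⁻²)(290)/760 = 1.08×10⁻² mol/L
[CO₃²⁻] = (3.64×10⁻⁴)(470)/760 = 2.25×10⁻⁴ mol/L
Q = [Ba²⁺][CO₃²⁻] = 2.43×10⁻⁶
Q = 2.43×10⁻⁶ > Ksp = 3.78×10⁻⁹, so the solution is supersaturated and BaCO₃ precipitates.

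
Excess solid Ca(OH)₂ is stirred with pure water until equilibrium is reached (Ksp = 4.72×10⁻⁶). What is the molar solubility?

1.06×10⁻² M

Ca(OH)₂(s) ⇌ Ca²⁺(aq) + 2 OH⁻(aq)
If s mol/L of Ca(OH)₂ dissolves, [Ca²⁺] = s and [OH⁻] = 2s.
Ksp = [Ca²⁺][OH⁻]^2 = s · (2s)^2 = 4s^3
4s^3 = 4.72×10⁻⁶  ⇒  s^3 = 1.18×10⁻⁶
s = 1.06×10⁻² M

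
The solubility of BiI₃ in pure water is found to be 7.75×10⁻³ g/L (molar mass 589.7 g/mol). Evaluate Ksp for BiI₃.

Convert to molarity: s = 7.75×10⁻³ / 589.7 = 1.3142×10⁻⁵ mol/L
BiI₃(s) ⇌ Bi³⁺(aq) + 3 I⁻(aq)
Let s be the molar solubility. Then [Bi³⁺] = s and [I⁻] = 3s.
Ksp = [Bi³⁺][I⁻]^3 = s · (3s)^3 = 27s^4
Ksp = 27 × (1.3142×10⁻⁵)^4 = 8.05×10⁻¹⁹

Ksp = 8.05×10⁻¹⁹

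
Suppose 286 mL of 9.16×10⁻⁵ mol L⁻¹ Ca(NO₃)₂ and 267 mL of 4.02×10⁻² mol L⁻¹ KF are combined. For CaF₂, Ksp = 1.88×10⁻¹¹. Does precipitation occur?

Yes

Total volume after mixing = 286 + 267 = 553 mL.
[Ca²⁺] = (9.16×10⁻⁵)(286)/553 = 4.74×10⁻⁵ mol L⁻¹
[F⁻] = (4.02×10⁻²)(267)/553 = 1.94×10⁻² mol L⁻¹
Q = [Ca²⁺][F⁻]^2 = 1.78×10⁻⁸
Since Q (1.78×10⁻⁸) exceeds Ksp (1.88×10⁻¹¹), CaF₂ will precipitate.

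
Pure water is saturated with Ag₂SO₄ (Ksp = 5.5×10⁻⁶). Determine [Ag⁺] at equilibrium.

Ag₂SO₄(s) ⇌ 2 Ag⁺(aq) + SO₄²⁻(aq)
With molar solubility s: [Ag⁺] = 2s, [SO₄²⁻] = s.
Ksp = [Ag⁺]^2[SO₄²⁻] = (2s)^2 · s = 4s^3 = 5.5×10⁻⁶
s = 1.1×10⁻² M
[Ag⁺] = 2s = 2.2×10⁻² M

2.2×10⁻² M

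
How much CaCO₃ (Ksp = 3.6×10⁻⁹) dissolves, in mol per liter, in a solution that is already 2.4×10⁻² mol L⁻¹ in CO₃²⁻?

1.5×10⁻⁷ M

CaCO₃(s) ⇌ Ca²⁺(aq) + CO₃²⁻(aq)
Let s be the solubility of CaCO₃ here. The common ion gives [CO₃²⁻] ≈ 2.4×10⁻² mol L⁻¹, and [Ca²⁺] = s.
Ksp = [Ca²⁺][CO₃²⁻] = s(2.4×10⁻²)
s = 3.6×10⁻⁹ / (2.4×10⁻²) = 1.5×10⁻⁷
s = 1.5×10⁻⁷ mol L⁻¹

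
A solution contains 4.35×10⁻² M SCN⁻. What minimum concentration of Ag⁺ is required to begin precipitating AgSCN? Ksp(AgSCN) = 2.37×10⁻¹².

5.45×10⁻¹¹ M

Precipitation begins when Q = Ksp.
AgSCN(s) ⇌ Ag⁺(aq) + SCN⁻(aq)
Ksp = [Ag⁺][SCN⁻] = [Ag⁺](4.35×10⁻²)
[Ag⁺] = 2.37×10⁻¹² / (4.35×10⁻²) = 5.45×10⁻¹¹
[Ag⁺] = 5.45×10⁻¹¹ M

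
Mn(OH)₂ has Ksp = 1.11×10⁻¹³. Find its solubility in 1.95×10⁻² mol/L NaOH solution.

2.92×10⁻¹⁰ M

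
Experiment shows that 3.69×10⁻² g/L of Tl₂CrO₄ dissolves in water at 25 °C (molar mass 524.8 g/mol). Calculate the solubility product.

Molar solubility s = (3.69×10⁻² g/L) / (524.8 g/mol) = 7.0313×10⁻⁵ mol/L
Tl₂CrO₄(s) ⇌ 2 Tl⁺(aq) + CrO₄²⁻(aq)
With molar solubility s: [Tl⁺] = 2s, [CrO₄²⁻] = s.
Ksp = [Tl⁺]^2[CrO₄²⁻] = (2s)^2 · s = 4s^3
Ksp = 4 × (7.0313×10⁻⁵)^3 = 1.39×10⁻¹²

Ksp = 1.39×10⁻¹²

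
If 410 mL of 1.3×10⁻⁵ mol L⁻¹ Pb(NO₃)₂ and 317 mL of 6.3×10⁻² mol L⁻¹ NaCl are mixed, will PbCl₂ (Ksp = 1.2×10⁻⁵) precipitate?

No

The combined volume is 727 mL.
[Pb²⁺] = (1.3×10⁻⁵)(410)/727 = 7.3×10⁻⁶ mol L⁻¹
[Cl⁻] = (6.3×10⁻²)(317)/727 = 2.7×10⁻² mol L⁻¹
Q = [Pb²⁺][Cl⁻]^2 = 5.5×10⁻⁹
Since Q (5.5×10⁻⁹) is less than Ksp (1.2×10⁻⁵), no PbCl₂ precipitates.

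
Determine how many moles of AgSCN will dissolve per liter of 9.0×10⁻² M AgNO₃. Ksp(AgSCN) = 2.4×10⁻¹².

2.7×10⁻¹¹ M

AgSCN(s) ⇌ Ag⁺(aq) + SCN⁻(aq)
Let s be the solubility of AgSCN here. The common ion gives [Ag⁺] ≈ 9.0×10⁻² M, and [SCN⁻] = s.
Ksp = [Ag⁺][SCN⁻] = (9.0×10⁻²)s
s = 2.4×10⁻¹² / (9.0×10⁻²) = 2.7×10⁻¹¹
s = 2.7×10⁻¹¹ M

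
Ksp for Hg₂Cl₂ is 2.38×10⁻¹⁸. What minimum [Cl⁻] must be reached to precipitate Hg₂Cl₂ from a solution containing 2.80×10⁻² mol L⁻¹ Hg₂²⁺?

The threshold for precipitation is Q = Ksp.
Hg₂Cl₂(s) ⇌ Hg₂²⁺(aq) + 2 Cl⁻(aq)
Ksp = [Hg₂²⁺][Cl⁻]^2 = [Cl⁻]^2(2.80×10⁻²)
[Cl⁻]^2 = 2.38×10⁻¹⁸ / (2.80×10⁻²) = 8.50×10⁻¹⁷
[Cl⁻] = 9.22×10⁻⁹ mol L⁻¹

9.22×10⁻⁹ M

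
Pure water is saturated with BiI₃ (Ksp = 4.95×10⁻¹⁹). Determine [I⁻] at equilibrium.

BiI₃(s) ⇌ Bi³⁺(aq) + 3 I⁻(aq)
Let s be the molar solubility. Then [Bi³⁺] = s and [I⁻] = 3s.
Ksp = [Bi³⁺][I⁻]^3 = s · (3s)^3 = 27s^4 = 4.95×10⁻¹⁹
s = 1.16×10⁻⁵ M
[I⁻] = 3s = 3.49×10⁻⁵ M

3.49×10⁻⁵ M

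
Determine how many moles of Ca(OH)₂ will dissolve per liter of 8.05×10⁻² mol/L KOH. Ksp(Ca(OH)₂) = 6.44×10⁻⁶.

9.94×10⁻⁴ M

Ca(OH)₂(s) ⇌ Ca²⁺(aq) + 2 OH⁻(aq)
Let s be the solubility of Ca(OH)₂ here. The common ion gives [OH⁻] ≈ 8.05×10⁻² mol/L, and [Ca²⁺] = s.
Ksp = [Ca²⁺][OH⁻]^2 = s(8.05×10⁻²)^2
s = 6.44×10⁻⁶ / (8.05×10⁻²)^2 = 9.94×10⁻⁴
s = 9.94×10⁻⁴ mol/L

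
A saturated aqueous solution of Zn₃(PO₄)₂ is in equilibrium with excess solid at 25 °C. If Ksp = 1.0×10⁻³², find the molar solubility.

Zn₃(PO₄)₂(s) ⇌ 3 Zn²⁺(aq) + 2 PO₄³⁻(aq)
With molar solubility s: [Zn²⁺] = 3s, [PO₄³⁻] = 2s.
Ksp = [Zn²⁺]^3[PO₄³⁻]^2 = (3s)^3 · (2s)^2 = 108s^5
108s^5 = 1.0×10⁻³²  ⇒  s^5 = 9.3×10⁻³⁵
s = 1.6×10⁻⁷ mol/L

1.6×10⁻⁷ M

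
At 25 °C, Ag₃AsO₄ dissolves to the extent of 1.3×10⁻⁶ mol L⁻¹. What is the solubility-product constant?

Ksp = 7.7×10⁻²³

Ag₃AsO₄(s) ⇌ 3 Ag⁺(aq) + AsO₄³⁻(aq)
Let s be the molar solubility. Then [Ag⁺] = 3s and [AsO₄³⁻] = s.
Ksp = [Ag⁺]^3[AsO₄³⁻] = (3s)^3 · s = 27s^4
Ksp = 27 × (1.3×10⁻⁶)^4 = 7.7×10⁻²³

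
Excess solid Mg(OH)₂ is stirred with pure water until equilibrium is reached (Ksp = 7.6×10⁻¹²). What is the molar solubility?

1.2×10⁻⁴ M

Mg(OH)₂(s) ⇌ Mg²⁺(aq) + 2 OH⁻(aq)
If s mol/L of Mg(OH)₂ dissolves, [Mg²⁺] = s and [OH⁻] = 2s.
Ksp = [Mg²⁺][OH⁻]^2 = s · (2s)^2 = 4s^3
4s^3 = 7.6×10⁻¹²  ⇒  s^3 = 1.9×10⁻¹²
Taking the 3rd root, s = 1.2×10⁻⁴ mol/L.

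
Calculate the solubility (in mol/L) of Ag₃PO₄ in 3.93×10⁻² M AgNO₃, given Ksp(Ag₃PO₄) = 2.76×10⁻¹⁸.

Ag₃PO₄(s) ⇌ 3 Ag⁺(aq) + PO₄³⁻(aq)
Ag⁺ is already present at 3.93×10⁻² M. If s mol/L of Ag₃PO₄ dissolves, [PO₄³⁻] = s while [Ag⁺] ≈ 3.93×10⁻² M.
Ksp = [Ag⁺]^3[PO₄³⁻] = (3.93×10⁻²)^3s
s = 2.76×10⁻¹⁸ / (3.93×10⁻²)^3 = 4.55×10⁻¹⁴
s = 4.55×10⁻¹⁴ M

4.55×10⁻¹⁴ M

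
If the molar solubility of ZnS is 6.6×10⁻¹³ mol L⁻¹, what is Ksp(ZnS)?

Ksp = 4.4×10⁻²⁵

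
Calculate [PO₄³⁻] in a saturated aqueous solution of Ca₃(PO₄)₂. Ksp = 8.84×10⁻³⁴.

Ca₃(PO₄)₂(s) ⇌ 3 Ca²⁺(aq) + 2 PO₄³⁻(aq)
Call the molar solubility s, so that [Ca²⁺] = 3s and [PO₄³⁻] = 2s.
Ksp = [Ca²⁺]^3[PO₄³⁻]^2 = (3s)^3 · (2s)^2 = 108s^5 = 8.84×10⁻³⁴
s = 9.61×10⁻⁸ mol/L
[PO₄³⁻] = 2s = 1.92×10⁻⁷ mol/L

1.92×10⁻⁷ M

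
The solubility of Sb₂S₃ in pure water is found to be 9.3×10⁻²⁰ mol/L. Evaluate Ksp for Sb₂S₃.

Sb₂S₃(s) ⇌ 2 Sb³⁺(aq) + 3 S²⁻(aq)
Let s be the molar solubility. Then [Sb³⁺] = 2s and [S²⁻] = 3s.
Ksp = [Sb³⁺]^2[S²⁻]^3 = (2s)^2 · (3s)^3 = 108s^5
Ksp = 108 × (9.3×10⁻²⁰)^5 = 7.5×10⁻⁹⁴

Ksp = 7.5×10⁻⁹⁴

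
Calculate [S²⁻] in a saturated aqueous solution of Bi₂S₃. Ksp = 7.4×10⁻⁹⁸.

Bi₂S₃(s) ⇌ 2 Bi³⁺(aq) + 3 S²⁻(aq)
Let s be the molar solubility. Then [Bi³⁺] = 2s and [S²⁻] = 3s.
Ksp = [Bi³⁺]^2[S²⁻]^3 = (2s)^2 · (3s)^3 = 108s^5 = 7.4×10⁻⁹⁸
s = 1.5×10⁻²⁰ M
[S²⁻] = 3s = 4.4×10⁻²⁰ M

4.4×10⁻²⁰ M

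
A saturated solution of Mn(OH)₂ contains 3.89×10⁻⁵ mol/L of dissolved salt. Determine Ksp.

Ksp = 2.35×10⁻¹³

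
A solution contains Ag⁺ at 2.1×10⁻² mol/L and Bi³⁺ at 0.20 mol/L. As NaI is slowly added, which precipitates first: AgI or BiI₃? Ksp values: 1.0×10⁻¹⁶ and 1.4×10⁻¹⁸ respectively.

AgI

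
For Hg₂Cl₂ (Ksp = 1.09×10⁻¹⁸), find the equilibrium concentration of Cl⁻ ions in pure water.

1.30×10⁻⁶ M

Hg₂Cl₂(s) ⇌ Hg₂²⁺(aq) + 2 Cl⁻(aq)
Let s be the molar solubility. Then [Hg₂²⁺] = s and [Cl⁻] = 2s.
Ksp = [Hg₂²⁺][Cl⁻]^2 = s · (2s)^2 = 4s^3 = 1.09×10⁻¹⁸
s = 6.48×10⁻⁷ M
[Cl⁻] = 2s = 1.30×10⁻⁶ M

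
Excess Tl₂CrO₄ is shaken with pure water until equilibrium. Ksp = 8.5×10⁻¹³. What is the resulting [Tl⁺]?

Tl₂CrO₄(s) ⇌ 2 Tl⁺(aq) + CrO₄²⁻(aq)
Call the molar solubility s, so that [Tl⁺] = 2s and [CrO₄²⁻] = s.
Ksp = [Tl⁺]^2[CrO₄²⁻] = (2s)^2 · s = 4s^3 = 8.5×10⁻¹³
s = 6.0×10⁻⁵ M
[Tl⁺] = 2s = 1.2×10⁻⁴ M

1.2×10⁻⁴ M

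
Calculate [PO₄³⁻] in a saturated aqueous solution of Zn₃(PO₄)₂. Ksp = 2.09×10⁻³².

3.62×10⁻⁷ M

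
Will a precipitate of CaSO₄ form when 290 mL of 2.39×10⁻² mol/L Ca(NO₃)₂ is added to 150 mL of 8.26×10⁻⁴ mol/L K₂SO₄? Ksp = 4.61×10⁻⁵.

No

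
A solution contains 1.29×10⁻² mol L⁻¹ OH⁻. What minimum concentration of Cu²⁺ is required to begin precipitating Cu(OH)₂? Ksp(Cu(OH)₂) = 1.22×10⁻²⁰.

Each salt precipitates once Q = Ksp for that salt.
Cu(OH)₂(s) ⇌ Cu²⁺(aq) + 2 OH⁻(aq)
Ksp = [Cu²⁺][OH⁻]^2 = [Cu²⁺](1.29×10⁻²)^2
[Cu²⁺] = 1.22×10⁻²⁰ / (1.29×10⁻²)^2 = 7.33×10⁻¹⁷
[Cu²⁺] = 7.33×10⁻¹⁷ mol L⁻¹

7.33×10⁻¹⁷ M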